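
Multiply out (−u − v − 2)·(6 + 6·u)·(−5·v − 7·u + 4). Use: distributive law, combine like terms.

(−u − v − 2)·(6 + 6·u)·(−5·v − 7·u + 4)
= (−6·u − 6·u^2 − 6·v − 6·u·v − 12 − 12·u)·(−5·v − 7·u + 4)    [distributive law]
= (−18·u − 6·u^2 − 6·v − 6·u·v − 12)·(−5·v − 7·u + 4)    [combine like terms]
= 90·u·v + 126·u^2 − 72·u + 30·u^2·v + 42·u^3 − 24·u^2 + 30·v^2 + 42·u·v − 24·v + 30·u·v^2 + 42·u^2·v − 24·u·v + 60·v + 84·u − 48    [distributive law]
= 108·u·v + 102·u^2 + 12·u + 72·u^2·v + 42·u^3 + 30·v^2 + 36·v + 30·u·v^2 − 48    [combine like terms]

108·u·v + 102·u^2 + 12·u + 72·u^2·v + 42·u^3 + 30·v^2 + 36·v + 30·u·v^2 − 48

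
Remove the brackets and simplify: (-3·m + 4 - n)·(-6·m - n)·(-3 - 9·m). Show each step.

162·m^2 - 162·m^3 + 9·m·n - 81·m^2·n + 72·m + 12·n - 3·n^2 - 9·m·n^2

(-3·m + 4 - n)·(-6·m - n)·(-3 - 9·m)
= (18·m^2 + 3·m·n - 24·m - 4·n + 6·m·n + n^2)·(-3 - 9·m)    [distributive law]
= (18·m^2 + 9·m·n - 24·m - 4·n + n^2)·(-3 - 9·m)    [combine like terms]
= -54·m^2 - 162·m^3 - 27·m·n - 81·m^2·n + 72·m + 216·m^2 + 12·n + 36·m·n - 3·n^2 - 9·m·n^2    [distributive law]
= 162·m^2 - 162·m^3 + 9·m·n - 81·m^2·n + 72·m + 12·n - 3·n^2 - 9·m·n^2    [combine like terms]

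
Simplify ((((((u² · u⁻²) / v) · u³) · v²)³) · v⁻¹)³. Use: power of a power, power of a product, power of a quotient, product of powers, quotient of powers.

u²⁷·v⁶

((((((u² · u⁻²) / v) · u³) · v²)³) · v⁻¹)³
= ((((((u² · u⁻²) / v) · u³) · v²)³)³) · ((v⁻¹)³)    [power of a product]
= (((((u² · u⁻²) / v) · u³) · v²)⁹) · ((v⁻¹)³)    [power of a power]
= (((((u² · u⁻²) / v) · u³)⁹) · ((v²)⁹)) · ((v⁻¹)³)    [power of a product]
= (((((u² · u⁻²) / v)⁹) · ((u³)⁹)) · ((v²)⁹)) · ((v⁻¹)³)    [power of a product]
= (((((u² · u⁻²)⁹) / (v⁹)) · ((u³)⁹)) · ((v²)⁹)) · ((v⁻¹)³)    [power of a quotient]
= ((((((u²)⁹) · ((u⁻²)⁹)) / (v⁹)) · ((u³)⁹)) · ((v²)⁹)) · ((v⁻¹)³)    [power of a product]
= ((((u¹⁸ · ((u⁻²)⁹)) / (v⁹)) · ((u³)⁹)) · ((v²)⁹)) · ((v⁻¹)³)    [power of a power]
= ((((u¹⁸ · u⁻¹⁸) / (v⁹)) · ((u³)⁹)) · ((v²)⁹)) · ((v⁻¹)³)    [power of a power]
= (((u⁰ / (v⁹)) · ((u³)⁹)) · ((v²)⁹)) · ((v⁻¹)³)    [product of powers]
= (((u⁰ / v⁹) · u²⁷) · ((v²)⁹)) · ((v⁻¹)³)    [power of a power]
= (((u⁰ / v⁹) · u²⁷) · v¹⁸) · ((v⁻¹)³)    [power of a power]
= (((u⁰ / v⁹) · u²⁷) · v¹⁸) · v⁻³    [power of a power]
= u²⁷·v⁶    [quotient of powers; product of powers]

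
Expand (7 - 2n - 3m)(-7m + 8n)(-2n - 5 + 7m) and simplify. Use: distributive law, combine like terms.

(7 - 2n - 3m)(-7m + 8n)(-2n - 5 + 7m)
= (-49m + 56n + 14mn - 16n^2 + 21m^2 - 24mn)(-2n - 5 + 7m)    [distributive law]
= (-49m + 56n - 10mn - 16n^2 + 21m^2)(-2n - 5 + 7m)    [combine like terms]
= 98mn + 245m - 343m^2 - 112n^2 - 280n + 392mn + 20mn^2 + 50mn - 70m^2n + 32n^3 + 80n^2 - 112mn^2 - 42m^2n - 105m^2 + 147m^3    [distributive law]
= 540mn + 245m - 448m^2 - 32n^2 - 280n - 92mn^2 - 112m^2n + 32n^3 + 147m^3    [combine like terms]

540mn + 245m - 448m^2 - 32n^2 - 280n - 92mn^2 - 112m^2n + 32n^3 + 147m^3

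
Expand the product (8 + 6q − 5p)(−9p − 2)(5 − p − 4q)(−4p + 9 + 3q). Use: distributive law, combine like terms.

3759p^2 − 2326p − 988pq − 1553p^3 − 233p^2q + 1722pq^2 − 720 − 204q + 444q^2 + 369p^3q − 1242p^2q^2 + 648pq^3 + 144q^3 + 180p^4

(8 + 6q − 5p)(−9p − 2)(5 − p − 4q)(−4p + 9 + 3q)
= (−72p − 16 − 54pq − 12q + 45p^2 + 10p)(5 − p − 4q)(−4p + 9 + 3q)    [distributive law]
= (−62p − 16 − 54pq − 12q + 45p^2)(5 − p − 4q)(−4p + 9 + 3q)    [combine like terms]
= (−310p + 62p^2 + 248pq − 80 + 16p + 64q − 270pq + 54p^2q + 216pq^2 − 60q + 12pq + 48q^2 + 225p^2 − 45p^3 − 180p^2q)(−4p + 9 + 3q)    [distributive law]
= (−294p + 287p^2 − 10pq − 80 + 4q − 126p^2q + 216pq^2 + 48q^2 − 45p^3)(−4p + 9 + 3q)    [combine like terms]
= 1176p^2 − 2646p − 882pq − 1148p^3 + 2583p^2 + 861p^2q + 40p^2q − 90pq − 30pq^2 + 320p − 720 − 240q − 16pq + 36q + 12q^2 + 504p^3q − 1134p^2q − 378p^2q^2 − 864p^2q^2 + 1944pq^2 + 648pq^3 − 192pq^2 + 432q^2 + 144q^3 + 180p^4 − 405p^3 − 135p^3q    [distributive law]
= 3759p^2 − 2326p − 988pq − 1553p^3 − 233p^2q + 1722pq^2 − 720 − 204q + 444q^2 + 369p^3q − 1242p^2q^2 + 648pq^3 + 144q^3 + 180p^4    [combine like terms]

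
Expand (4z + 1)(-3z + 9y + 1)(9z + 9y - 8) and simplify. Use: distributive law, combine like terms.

-108z^3 + 216yz^2 + 105z^2 + 324y^2z - 198yz + z + 81y^2 - 63y - 8

(4z + 1)(-3z + 9y + 1)(9z + 9y - 8)
= (-12z^2 + 36yz + 4z - 3z + 9y + 1)(9z + 9y - 8)    [distributive law]
= (-12z^2 + 36yz + z + 9y + 1)(9z + 9y - 8)    [combine like terms]
= -108z^3 - 108yz^2 + 96z^2 + 324yz^2 + 324y^2z - 288yz + 9z^2 + 9yz - 8z + 81yz + 81y^2 - 72y + 9z + 9y - 8    [distributive law]
= -108z^3 + 216yz^2 + 105z^2 + 324y^2z - 198yz + z + 81y^2 - 63y - 8    [combine like terms]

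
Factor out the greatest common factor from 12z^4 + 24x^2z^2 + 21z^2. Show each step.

3z^2(4z^2 + 8x^2 + 7)

12z^4 + 24x^2z^2 + 21z^2
= 3(4z^4 + 8x^2z^2 + 7z^2)    [factor out 3]
= 3z^2(4z^2 + 8x^2 + 7)    [factor out z^2]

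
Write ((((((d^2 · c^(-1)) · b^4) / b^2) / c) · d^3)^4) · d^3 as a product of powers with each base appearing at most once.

((((((d^2 · c^(-1)) · b^4) / b^2) / c) · d^3)^4) · d^3
= ((((((d^2 · c^(-1)) · b^4) / b^2) / c)^4) · ((d^3)^4)) · d^3    [power of a product]
= ((((((d^2 · c^(-1)) · b^4) / b^2)^4) / (c^4)) · ((d^3)^4)) · d^3    [power of a quotient]
= ((((((d^2 · c^(-1)) · b^4)^4) / ((b^2)^4)) / (c^4)) · ((d^3)^4)) · d^3    [power of a quotient]
= ((((((d^2 · c^(-1))^4) · ((b^4)^4)) / ((b^2)^4)) / (c^4)) · ((d^3)^4)) · d^3    [power of a product]
= (((((((d^2)^4) · ((c^(-1))^4)) · ((b^4)^4)) / ((b^2)^4)) / (c^4)) · ((d^3)^4)) · d^3    [power of a product]
= (((((d^8 · ((c^(-1))^4)) · ((b^4)^4)) / ((b^2)^4)) / (c^4)) · ((d^3)^4)) · d^3    [power of a power]
= (((((d^8 · c^(-4)) · ((b^4)^4)) / ((b^2)^4)) / (c^4)) · ((d^3)^4)) · d^3    [power of a power]
= (((((d^8 · c^(-4)) · b^16) / ((b^2)^4)) / (c^4)) · ((d^3)^4)) · d^3    [power of a power]
= (((((d^8 · c^(-4)) · b^16) / b^8) / (c^4)) · ((d^3)^4)) · d^3    [power of a power]
= (((((d^8 · c^(-4)) · b^16) / b^8) / c^4) · d^12) · d^3    [power of a power]
= b^8c^(-8)d^23    [quotient of powers; product of powers]

b^8c^(-8)d^23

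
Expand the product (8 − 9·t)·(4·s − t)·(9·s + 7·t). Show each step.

(8 − 9·t)·(4·s − t)·(9·s + 7·t)
= (32·s − 8·t − 36·s·t + 9·t^2)·(9·s + 7·t)    [distributive law]
= 288·s^2 + 224·s·t − 72·s·t − 56·t^2 − 324·s^2·t − 252·s·t^2 + 81·s·t^2 + 63·t^3    [distributive law]
= 288·s^2 + 152·s·t − 56·t^2 − 324·s^2·t − 171·s·t^2 + 63·t^3    [combine like terms]

288·s^2 + 152·s·t − 56·t^2 − 324·s^2·t − 171·s·t^2 + 63·t^3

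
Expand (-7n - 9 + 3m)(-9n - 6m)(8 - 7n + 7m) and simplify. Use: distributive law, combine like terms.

(-7n - 9 + 3m)(-9n - 6m)(8 - 7n + 7m)
= (63n^2 + 42mn + 81n + 54m - 27mn - 18m^2)(8 - 7n + 7m)    [distributive law]
= (63n^2 + 15mn + 81n + 54m - 18m^2)(8 - 7n + 7m)    [combine like terms]
= 504n^2 - 441n^3 + 441mn^2 + 120mn - 105mn^2 + 105m^2n + 648n - 567n^2 + 567mn + 432m - 378mn + 378m^2 - 144m^2 + 126m^2n - 126m^3    [distributive law]
= -63n^2 - 441n^3 + 336mn^2 + 309mn + 231m^2n + 648n + 432m + 234m^2 - 126m^3    [combine like terms]

-63n^2 - 441n^3 + 336mn^2 + 309mn + 231m^2n + 648n + 432m + 234m^2 - 126m^3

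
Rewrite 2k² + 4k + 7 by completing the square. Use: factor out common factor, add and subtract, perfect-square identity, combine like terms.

2k² + 4k + 7
= 2(k² + 2k) + 7    [factor out 2 from the k-terms]
= 2(k² + 2k + 1 - 1) + 7    [add and subtract 1 inside the bracket]
= 2(k + 1)² - 2 + 7    [perfect-square identity]
= 2(k + 1)² + 5    [combine constants]

2(k + 1)² + 5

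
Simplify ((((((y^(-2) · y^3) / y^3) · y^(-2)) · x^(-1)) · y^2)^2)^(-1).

x^2y^4

((((((y^(-2) · y^3) / y^3) · y^(-2)) · x^(-1)) · y^2)^2)^(-1)
= (((((y^(-2) · y^3) / y^3) · y^(-2)) · x^(-1)) · y^2)^(-2)    [power of a power]
= (((((y^(-2) · y^3) / y^3) · y^(-2)) · x^(-1))^(-2)) · ((y^2)^(-2))    [power of a product]
= (((((y^(-2) · y^3) / y^3) · y^(-2))^(-2)) · ((x^(-1))^(-2))) · ((y^2)^(-2))    [power of a product]
= (((((y^(-2) · y^3) / y^3)^(-2)) · ((y^(-2))^(-2))) · ((x^(-1))^(-2))) · ((y^2)^(-2))    [power of a product]
= (((((y^(-2) · y^3)^(-2)) / ((y^3)^(-2))) · ((y^(-2))^(-2))) · ((x^(-1))^(-2))) · ((y^2)^(-2))    [power of a quotient]
= ((((((y^(-2))^(-2)) · ((y^3)^(-2))) / ((y^3)^(-2))) · ((y^(-2))^(-2))) · ((x^(-1))^(-2))) · ((y^2)^(-2))    [power of a product]
= ((((y^4 · ((y^3)^(-2))) / ((y^3)^(-2))) · ((y^(-2))^(-2))) · ((x^(-1))^(-2))) · ((y^2)^(-2))    [power of a power]
= ((((y^4 · y^(-6)) / ((y^3)^(-2))) · ((y^(-2))^(-2))) · ((x^(-1))^(-2))) · ((y^2)^(-2))    [power of a power]
= (((y^(-2) / ((y^3)^(-2))) · ((y^(-2))^(-2))) · ((x^(-1))^(-2))) · ((y^2)^(-2))    [product of powers]
= (((y^(-2) / y^(-6)) · ((y^(-2))^(-2))) · ((x^(-1))^(-2))) · ((y^2)^(-2))    [power of a power]
= ((y^4 · ((y^(-2))^(-2))) · ((x^(-1))^(-2))) · ((y^2)^(-2))    [quotient of powers]
= ((y^4 · y^4) · ((x^(-1))^(-2))) · ((y^2)^(-2))    [power of a power]
= (y^8 · ((x^(-1))^(-2))) · ((y^2)^(-2))    [product of powers]
= (y^8 · x^2) · ((y^2)^(-2))    [power of a power]
= (y^8 · x^2) · y^(-4)    [power of a power]
= x^2y^4    [product of powers]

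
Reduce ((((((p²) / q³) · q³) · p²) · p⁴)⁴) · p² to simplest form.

p³⁴

((((((p²) / q³) · q³) · p²) · p⁴)⁴) · p²
= ((((((p²) / q³) · q³) · p²)⁴) · ((p⁴)⁴)) · p²    [power of a product]
= ((((((p²) / q³) · q³)⁴) · ((p²)⁴)) · ((p⁴)⁴)) · p²    [power of a product]
= ((((((p²) / q³)⁴) · ((q³)⁴)) · ((p²)⁴)) · ((p⁴)⁴)) · p²    [power of a product]
= ((((((p²)⁴) / ((q³)⁴)) · ((q³)⁴)) · ((p²)⁴)) · ((p⁴)⁴)) · p²    [power of a quotient]
= (((((p⁸) / ((q³)⁴)) · ((q³)⁴)) · ((p²)⁴)) · ((p⁴)⁴)) · p²    [power of a power]
= ((((p⁸ / q¹²) · ((q³)⁴)) · ((p²)⁴)) · ((p⁴)⁴)) · p²    [power of a power]
= ((((p⁸ / q¹²) · q¹²) · ((p²)⁴)) · ((p⁴)⁴)) · p²    [power of a power]
= ((((p⁸ / q¹²) · q¹²) · p⁸) · ((p⁴)⁴)) · p²    [power of a power]
= ((((p⁸ / q¹²) · q¹²) · p⁸) · p¹⁶) · p²    [power of a power]
= p³⁴    [quotient of powers; product of powers]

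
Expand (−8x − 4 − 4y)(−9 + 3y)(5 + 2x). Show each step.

432x + 144x^2 − 72xy − 48x^2y + 180 + 120y − 60y^2 − 24xy^2

(−8x − 4 − 4y)(−9 + 3y)(5 + 2x)
= (72x − 24xy + 36 − 12y + 36y − 12y^2)(5 + 2x)    [distributive law]
= (72x − 24xy + 36 + 24y − 12y^2)(5 + 2x)    [combine like terms]
= 360x + 144x^2 − 120xy − 48x^2y + 180 + 72x + 120y + 48xy − 60y^2 − 24xy^2    [distributive law]
= 432x + 144x^2 − 72xy − 48x^2y + 180 + 120y − 60y^2 − 24xy^2    [combine like terms]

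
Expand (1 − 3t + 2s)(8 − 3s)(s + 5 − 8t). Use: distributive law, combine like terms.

73s + 40 − 184t − 17s^2 − 83st + 192t^2 + 57s^2t − 72st^2 − 6s^3

(1 − 3t + 2s)(8 − 3s)(s + 5 − 8t)
= (8 − 3s − 24t + 9st + 16s − 6s^2)(s + 5 − 8t)    [distributive law]
= (8 + 13s − 24t + 9st − 6s^2)(s + 5 − 8t)    [combine like terms]
= 8s + 40 − 64t + 13s^2 + 65s − 104st − 24st − 120t + 192t^2 + 9s^2t + 45st − 72st^2 − 6s^3 − 30s^2 + 48s^2t    [distributive law]
= 73s + 40 − 184t − 17s^2 − 83st + 192t^2 + 57s^2t − 72st^2 − 6s^3    [combine like terms]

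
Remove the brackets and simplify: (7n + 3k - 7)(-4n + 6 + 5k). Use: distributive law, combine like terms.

(7n + 3k - 7)(-4n + 6 + 5k)
= -28n^2 + 42n + 35kn - 12kn + 18k + 15k^2 + 28n - 42 - 35k    [distributive law]
= -28n^2 + 70n + 23kn - 17k + 15k^2 - 42    [combine like terms]

-28n^2 + 70n + 23kn - 17k + 15k^2 - 42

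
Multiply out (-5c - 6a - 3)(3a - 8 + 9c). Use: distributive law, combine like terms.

-69ac + 13c - 45c^2 - 18a^2 + 39a + 24

(-5c - 6a - 3)(3a - 8 + 9c)
= -15ac + 40c - 45c^2 - 18a^2 + 48a - 54ac - 9a + 24 - 27c    [distributive law]
= -69ac + 13c - 45c^2 - 18a^2 + 39a + 24    [combine like terms]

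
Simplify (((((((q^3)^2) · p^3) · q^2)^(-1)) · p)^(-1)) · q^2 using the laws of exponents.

p^2q^10

(((((((q^3)^2) · p^3) · q^2)^(-1)) · p)^(-1)) · q^2
= (((((((q^3)^2) · p^3) · q^2)^(-1))^(-1)) · (p^(-1))) · q^2    [power of a product]
= ((((((q^3)^2) · p^3) · q^2)^1) · (p^(-1))) · q^2    [power of a power]
= ((((((q^3)^2) · p^3)^1) · ((q^2)^1)) · (p^(-1))) · q^2    [power of a product]
= ((((((q^3)^2)^1) · ((p^3)^1)) · ((q^2)^1)) · (p^(-1))) · q^2    [power of a product]
= (((((q^3)^2) · ((p^3)^1)) · ((q^2)^1)) · (p^(-1))) · q^2    [power of a power]
= (((q^6 · ((p^3)^1)) · ((q^2)^1)) · (p^(-1))) · q^2    [power of a power]
= (((q^6 · p^3) · ((q^2)^1)) · (p^(-1))) · q^2    [power of a power]
= (((q^6 · p^3) · q^2) · (p^(-1))) · q^2    [power of a power]
= p^2q^10    [product of powers]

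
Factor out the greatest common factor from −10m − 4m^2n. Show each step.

2m(−5 − 2mn)

−10m − 4m^2n
= 2(−5m − 2m^2n)    [factor out 2]
= 2m(−5 − 2mn)    [factor out m]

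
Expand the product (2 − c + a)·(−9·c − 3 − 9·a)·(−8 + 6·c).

(2 − c + a)·(−9·c − 3 − 9·a)·(−8 + 6·c)
= (−18·c − 6 − 18·a + 9·c² + 3·c + 9·a·c − 9·a·c − 3·a − 9·a²)·(−8 + 6·c)    [distributive law]
= (−15·c − 6 − 21·a + 9·c² − 9·a²)·(−8 + 6·c)    [combine like terms]
= 120·c − 90·c² + 48 − 36·c + 168·a − 126·a·c − 72·c² + 54·c³ + 72·a² − 54·a²·c    [distributive law]
= 84·c − 162·c² + 48 + 168·a − 126·a·c + 54·c³ + 72·a² − 54·a²·c    [combine like terms]

84·c − 162·c² + 48 + 168·a − 126·a·c + 54·c³ + 72·a² − 54·a²·c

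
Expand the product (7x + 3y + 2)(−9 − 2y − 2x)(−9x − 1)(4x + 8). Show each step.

(7x + 3y + 2)(−9 − 2y − 2x)(−9x − 1)(4x + 8)
= (−63x − 14xy − 14x² − 27y − 6y² − 6xy − 18 − 4y − 4x)(−9x − 1)(4x + 8)    [distributive law]
= (−67x − 20xy − 14x² − 31y − 6y² − 18)(−9x − 1)(4x + 8)    [combine like terms]
= (603x² + 67x + 180x²y + 20xy + 126x³ + 14x² + 279xy + 31y + 54xy² + 6y² + 162x + 18)(4x + 8)    [distributive law]
= (617x² + 229x + 180x²y + 299xy + 126x³ + 31y + 54xy² + 6y² + 18)(4x + 8)    [combine like terms]
= 2468x³ + 4936x² + 916x² + 1832x + 720x³y + 1440x²y + 1196x²y + 2392xy + 504x⁴ + 1008x³ + 124xy + 248y + 216x²y² + 432xy² + 24xy² + 48y² + 72x + 144    [distributive law]
= 3476x³ + 5852x² + 1904x + 720x³y + 2636x²y + 2516xy + 504x⁴ + 248y + 216x²y² + 456xy² + 48y² + 144    [combine like terms]

3476x³ + 5852x² + 1904x + 720x³y + 2636x²y + 2516xy + 504x⁴ + 248y + 216x²y² + 456xy² + 48y² + 144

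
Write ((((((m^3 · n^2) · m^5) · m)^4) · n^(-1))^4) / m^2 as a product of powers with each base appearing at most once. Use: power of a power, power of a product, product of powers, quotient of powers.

((((((m^3 · n^2) · m^5) · m)^4) · n^(-1))^4) / m^2
= ((((((m^3 · n^2) · m^5) · m)^4)^4) · ((n^(-1))^4)) / m^2    [power of a product]
= (((((m^3 · n^2) · m^5) · m)^16) · ((n^(-1))^4)) / m^2    [power of a power]
= (((((m^3 · n^2) · m^5)^16) · (m^16)) · ((n^(-1))^4)) / m^2    [power of a product]
= (((((m^3 · n^2)^16) · ((m^5)^16)) · (m^16)) · ((n^(-1))^4)) / m^2    [power of a product]
= ((((((m^3)^16) · ((n^2)^16)) · ((m^5)^16)) · (m^16)) · ((n^(-1))^4)) / m^2    [power of a product]
= ((((m^48 · ((n^2)^16)) · ((m^5)^16)) · (m^16)) · ((n^(-1))^4)) / m^2    [power of a power]
= ((((m^48 · n^32) · ((m^5)^16)) · (m^16)) · ((n^(-1))^4)) / m^2    [power of a power]
= ((((m^48 · n^32) · m^80) · (m^16)) · ((n^(-1))^4)) / m^2    [power of a power]
= ((((m^48 · n^32) · m^80) · m^16) · n^(-4)) / m^2    [power of a power]
= m^142·n^28    [quotient of powers; product of powers]

m^142·n^28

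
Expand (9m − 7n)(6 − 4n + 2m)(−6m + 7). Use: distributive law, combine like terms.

(9m − 7n)(6 − 4n + 2m)(−6m + 7)
= (54m − 36mn + 18m^2 − 42n + 28n^2 − 14mn)(−6m + 7)    [distributive law]
= (54m − 50mn + 18m^2 − 42n + 28n^2)(−6m + 7)    [combine like terms]
= −324m^2 + 378m + 300m^2n − 350mn − 108m^3 + 126m^2 + 252mn − 294n − 168mn^2 + 196n^2    [distributive law]
= −198m^2 + 378m + 300m^2n − 98mn − 108m^3 − 294n − 168mn^2 + 196n^2    [combine like terms]

−198m^2 + 378m + 300m^2n − 98mn − 108m^3 − 294n − 168mn^2 + 196n^2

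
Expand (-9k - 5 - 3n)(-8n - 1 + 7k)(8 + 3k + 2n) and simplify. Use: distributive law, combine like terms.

485kn + 27k^2n + 174kn^2 - 193k - 582k^2 - 189k^3 + 354n + 278n^2 + 40 + 48n^3

(-9k - 5 - 3n)(-8n - 1 + 7k)(8 + 3k + 2n)
= (72kn + 9k - 63k^2 + 40n + 5 - 35k + 24n^2 + 3n - 21kn)(8 + 3k + 2n)    [distributive law]
= (51kn - 26k - 63k^2 + 43n + 5 + 24n^2)(8 + 3k + 2n)    [combine like terms]
= 408kn + 153k^2n + 102kn^2 - 208k - 78k^2 - 52kn - 504k^2 - 189k^3 - 126k^2n + 344n + 129kn + 86n^2 + 40 + 15k + 10n + 192n^2 + 72kn^2 + 48n^3    [distributive law]
= 485kn + 27k^2n + 174kn^2 - 193k - 582k^2 - 189k^3 + 354n + 278n^2 + 40 + 48n^3    [combine like terms]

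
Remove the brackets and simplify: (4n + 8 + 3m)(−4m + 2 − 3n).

−25mn − 16n − 12n^2 − 26m + 16 − 12m^2

(4n + 8 + 3m)(−4m + 2 − 3n)
= −16mn + 8n − 12n^2 − 32m + 16 − 24n − 12m^2 + 6m − 9mn    [distributive law]
= −25mn − 16n − 12n^2 − 26m + 16 − 12m^2    [combine like terms]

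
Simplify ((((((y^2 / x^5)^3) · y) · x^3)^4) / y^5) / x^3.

((((((y^2 / x^5)^3) · y) · x^3)^4) / y^5) / x^3
= ((((((y^2 / x^5)^3) · y)^4) · ((x^3)^4)) / y^5) / x^3    [power of a product]
= ((((((y^2 / x^5)^3)^4) · (y^4)) · ((x^3)^4)) / y^5) / x^3    [power of a product]
= (((((y^2 / x^5)^12) · (y^4)) · ((x^3)^4)) / y^5) / x^3    [power of a power]
= ((((((y^2)^12) / ((x^5)^12)) · (y^4)) · ((x^3)^4)) / y^5) / x^3    [power of a quotient]
= ((((y^24 / ((x^5)^12)) · (y^4)) · ((x^3)^4)) / y^5) / x^3    [power of a power]
= ((((y^24 / x^60) · (y^4)) · ((x^3)^4)) / y^5) / x^3    [power of a power]
= ((((y^24 / x^60) · y^4) · x^12) / y^5) / x^3    [power of a power]
= x^(-51)y^23    [quotient of powers; product of powers]

x^(-51)y^23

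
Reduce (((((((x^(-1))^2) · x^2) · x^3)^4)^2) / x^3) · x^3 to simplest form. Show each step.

(((((((x^(-1))^2) · x^2) · x^3)^4)^2) / x^3) · x^3
= ((((((x^(-1))^2) · x^2) · x^3)^8) / x^3) · x^3    [power of a power]
= ((((((x^(-1))^2) · x^2)^8) · ((x^3)^8)) / x^3) · x^3    [power of a product]
= ((((((x^(-1))^2)^8) · ((x^2)^8)) · ((x^3)^8)) / x^3) · x^3    [power of a product]
= (((((x^(-1))^16) · ((x^2)^8)) · ((x^3)^8)) / x^3) · x^3    [power of a power]
= (((x^(-16) · ((x^2)^8)) · ((x^3)^8)) / x^3) · x^3    [power of a power]
= (((x^(-16) · x^16) · ((x^3)^8)) / x^3) · x^3    [power of a power]
= ((x^0 · ((x^3)^8)) / x^3) · x^3    [product of powers]
= ((x^0 · x^24) / x^3) · x^3    [power of a power]
= (x^24 / x^3) · x^3    [product of powers]
= x^21 · x^3    [quotient of powers]
= x^24    [product of powers]

x^24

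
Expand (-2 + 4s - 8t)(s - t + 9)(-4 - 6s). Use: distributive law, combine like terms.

-28s - 220s^2 + 280t + 468st + 72 - 24s^3 + 72s^2t - 32t^2 - 48st^2

(-2 + 4s - 8t)(s - t + 9)(-4 - 6s)
= (-2s + 2t - 18 + 4s^2 - 4st + 36s - 8st + 8t^2 - 72t)(-4 - 6s)    [distributive law]
= (34s - 70t - 18 + 4s^2 - 12st + 8t^2)(-4 - 6s)    [combine like terms]
= -136s - 204s^2 + 280t + 420st + 72 + 108s - 16s^2 - 24s^3 + 48st + 72s^2t - 32t^2 - 48st^2    [distributive law]
= -28s - 220s^2 + 280t + 468st + 72 - 24s^3 + 72s^2t - 32t^2 - 48st^2    [combine like terms]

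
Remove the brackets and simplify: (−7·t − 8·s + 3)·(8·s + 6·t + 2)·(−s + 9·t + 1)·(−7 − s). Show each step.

3340·s^2·t + 472·s^3·t + 6264·s·t^2 + 894·s^2·t^2 + 194·s·t + 2646·t^3 + 378·s·t^3 + 42·t^2 − 406·t − 376·s^3 − 64·s^4 + 502·s^2 − 20·s − 42

(−7·t − 8·s + 3)·(8·s + 6·t + 2)·(−s + 9·t + 1)·(−7 − s)
= (−56·s·t − 42·t^2 − 14·t − 64·s^2 − 48·s·t − 16·s + 24·s + 18·t + 6)·(−s + 9·t + 1)·(−7 − s)    [distributive law]
= (−104·s·t − 42·t^2 + 4·t − 64·s^2 + 8·s + 6)·(−s + 9·t + 1)·(−7 − s)    [combine like terms]
= (104·s^2·t − 936·s·t^2 − 104·s·t + 42·s·t^2 − 378·t^3 − 42·t^2 − 4·s·t + 36·t^2 + 4·t + 64·s^3 − 576·s^2·t − 64·s^2 − 8·s^2 + 72·s·t + 8·s − 6·s + 54·t + 6)·(−7 − s)    [distributive law]
= (−472·s^2·t − 894·s·t^2 − 36·s·t − 378·t^3 − 6·t^2 + 58·t + 64·s^3 − 72·s^2 + 2·s + 6)·(−7 − s)    [combine like terms]
= 3304·s^2·t + 472·s^3·t + 6258·s·t^2 + 894·s^2·t^2 + 252·s·t + 36·s^2·t + 2646·t^3 + 378·s·t^3 + 42·t^2 + 6·s·t^2 − 406·t − 58·s·t − 448·s^3 − 64·s^4 + 504·s^2 + 72·s^3 − 14·s − 2·s^2 − 42 − 6·s    [distributive law]
= 3340·s^2·t + 472·s^3·t + 6264·s·t^2 + 894·s^2·t^2 + 194·s·t + 2646·t^3 + 378·s·t^3 + 42·t^2 − 406·t − 376·s^3 − 64·s^4 + 502·s^2 − 20·s − 42    [combine like terms]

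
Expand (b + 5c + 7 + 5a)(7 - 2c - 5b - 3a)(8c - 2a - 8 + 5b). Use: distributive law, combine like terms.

(b + 5c + 7 + 5a)(7 - 2c - 5b - 3a)(8c - 2a - 8 + 5b)
= (7b - 2bc - 5b^2 - 3ab + 35c - 10c^2 - 25bc - 15ac + 49 - 14c - 35b - 21a + 35a - 10ac - 25ab - 15a^2)(8c - 2a - 8 + 5b)    [distributive law]
= (-28b - 27bc - 5b^2 - 28ab + 21c - 10c^2 - 25ac + 49 + 14a - 15a^2)(8c - 2a - 8 + 5b)    [combine like terms]
= -224bc + 56ab + 224b - 140b^2 - 216bc^2 + 54abc + 216bc - 135b^2c - 40b^2c + 10ab^2 + 40b^2 - 25b^3 - 224abc + 56a^2b + 224ab - 140ab^2 + 168c^2 - 42ac - 168c + 105bc - 80c^3 + 20ac^2 + 80c^2 - 50bc^2 - 200ac^2 + 50a^2c + 200ac - 125abc + 392c - 98a - 392 + 245b + 112ac - 28a^2 - 112a + 70ab - 120a^2c + 30a^3 + 120a^2 - 75a^2b    [distributive law]
= 97bc + 350ab + 469b - 100b^2 - 266bc^2 - 295abc - 175b^2c - 130ab^2 - 25b^3 - 19a^2b + 248c^2 + 270ac + 224c - 80c^3 - 180ac^2 - 70a^2c - 210a - 392 + 92a^2 + 30a^3    [combine like terms]

97bc + 350ab + 469b - 100b^2 - 266bc^2 - 295abc - 175b^2c - 130ab^2 - 25b^3 - 19a^2b + 248c^2 + 270ac + 224c - 80c^3 - 180ac^2 - 70a^2c - 210a - 392 + 92a^2 + 30a^3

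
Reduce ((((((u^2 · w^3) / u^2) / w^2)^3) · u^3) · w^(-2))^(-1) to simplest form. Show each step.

u^(-3)w^(-1)

((((((u^2 · w^3) / u^2) / w^2)^3) · u^3) · w^(-2))^(-1)
= ((((((u^2 · w^3) / u^2) / w^2)^3) · u^3)^(-1)) · ((w^(-2))^(-1))    [power of a product]
= ((((((u^2 · w^3) / u^2) / w^2)^3)^(-1)) · ((u^3)^(-1))) · ((w^(-2))^(-1))    [power of a product]
= (((((u^2 · w^3) / u^2) / w^2)^(-3)) · ((u^3)^(-1))) · ((w^(-2))^(-1))    [power of a power]
= (((((u^2 · w^3) / u^2)^(-3)) / ((w^2)^(-3))) · ((u^3)^(-1))) · ((w^(-2))^(-1))    [power of a quotient]
= (((((u^2 · w^3)^(-3)) / ((u^2)^(-3))) / ((w^2)^(-3))) · ((u^3)^(-1))) · ((w^(-2))^(-1))    [power of a quotient]
= ((((((u^2)^(-3)) · ((w^3)^(-3))) / ((u^2)^(-3))) / ((w^2)^(-3))) · ((u^3)^(-1))) · ((w^(-2))^(-1))    [power of a product]
= ((((u^(-6) · ((w^3)^(-3))) / ((u^2)^(-3))) / ((w^2)^(-3))) · ((u^3)^(-1))) · ((w^(-2))^(-1))    [power of a power]
= ((((u^(-6) · w^(-9)) / ((u^2)^(-3))) / ((w^2)^(-3))) · ((u^3)^(-1))) · ((w^(-2))^(-1))    [power of a power]
= ((((u^(-6) · w^(-9)) / u^(-6)) / ((w^2)^(-3))) · ((u^3)^(-1))) · ((w^(-2))^(-1))    [power of a power]
= ((((u^(-6) · w^(-9)) / u^(-6)) / w^(-6)) · ((u^3)^(-1))) · ((w^(-2))^(-1))    [power of a power]
= ((((u^(-6) · w^(-9)) / u^(-6)) / w^(-6)) · u^(-3)) · ((w^(-2))^(-1))    [power of a power]
= ((((u^(-6) · w^(-9)) / u^(-6)) / w^(-6)) · u^(-3)) · w^2    [power of a power]
= u^(-3)w^(-1)    [quotient of powers; product of powers]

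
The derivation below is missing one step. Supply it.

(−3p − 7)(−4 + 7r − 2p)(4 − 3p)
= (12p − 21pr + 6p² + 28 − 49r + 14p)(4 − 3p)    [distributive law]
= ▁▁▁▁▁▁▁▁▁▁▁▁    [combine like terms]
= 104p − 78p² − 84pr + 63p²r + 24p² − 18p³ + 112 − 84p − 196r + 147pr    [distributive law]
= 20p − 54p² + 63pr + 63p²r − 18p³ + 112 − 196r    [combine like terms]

After combine like terms, the bracketed line is:

(26p − 21pr + 6p² + 28 − 49r)(4 − 3p)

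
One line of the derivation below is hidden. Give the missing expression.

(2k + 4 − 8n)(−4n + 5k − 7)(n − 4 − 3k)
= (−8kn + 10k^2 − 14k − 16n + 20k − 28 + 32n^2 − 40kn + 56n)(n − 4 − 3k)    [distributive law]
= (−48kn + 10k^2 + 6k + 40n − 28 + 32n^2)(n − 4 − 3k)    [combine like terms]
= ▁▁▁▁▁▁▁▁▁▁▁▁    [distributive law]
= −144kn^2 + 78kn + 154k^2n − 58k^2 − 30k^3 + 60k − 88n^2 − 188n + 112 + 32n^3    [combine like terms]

After distributive law, the bracketed line is:

−48kn^2 + 192kn + 144k^2n + 10k^2n − 40k^2 − 30k^3 + 6kn − 24k − 18k^2 + 40n^2 − 160n − 120kn − 28n + 112 + 84k + 32n^3 − 128n^2 − 96kn^2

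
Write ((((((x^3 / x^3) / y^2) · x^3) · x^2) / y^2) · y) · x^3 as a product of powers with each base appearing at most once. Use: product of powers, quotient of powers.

x^8y^(-3)

((((((x^3 / x^3) / y^2) · x^3) · x^2) / y^2) · y) · x^3
= (((((x^0 / y^2) · x^3) · x^2) / y^2) · y) · x^3    [quotient of powers]
= x^8y^(-3)    [quotient of powers; product of powers]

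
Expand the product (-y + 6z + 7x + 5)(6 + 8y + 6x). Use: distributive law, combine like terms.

(-y + 6z + 7x + 5)(6 + 8y + 6x)
= -6y - 8y² - 6xy + 36z + 48yz + 36xz + 42x + 56xy + 42x² + 30 + 40y + 30x    [distributive law]
= 34y - 8y² + 50xy + 36z + 48yz + 36xz + 72x + 42x² + 30    [combine like terms]

34y - 8y² + 50xy + 36z + 48yz + 36xz + 72x + 42x² + 30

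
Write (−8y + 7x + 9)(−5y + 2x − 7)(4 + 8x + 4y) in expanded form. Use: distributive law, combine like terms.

204y² + 116xy² + 160y³ − 240xy − 352x²y − 208y − 192x² + 112x³ − 628x − 252

(−8y + 7x + 9)(−5y + 2x − 7)(4 + 8x + 4y)
= (40y² − 16xy + 56y − 35xy + 14x² − 49x − 45y + 18x − 63)(4 + 8x + 4y)    [distributive law]
= (40y² − 51xy + 11y + 14x² − 31x − 63)(4 + 8x + 4y)    [combine like terms]
= 160y² + 320xy² + 160y³ − 204xy − 408x²y − 204xy² + 44y + 88xy + 44y² + 56x² + 112x³ + 56x²y − 124x − 248x² − 124xy − 252 − 504x − 252y    [distributive law]
= 204y² + 116xy² + 160y³ − 240xy − 352x²y − 208y − 192x² + 112x³ − 628x − 252    [combine like terms]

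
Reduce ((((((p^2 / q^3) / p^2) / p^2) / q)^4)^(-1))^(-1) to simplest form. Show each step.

((((((p^2 / q^3) / p^2) / p^2) / q)^4)^(-1))^(-1)
= (((((p^2 / q^3) / p^2) / p^2) / q)^4)^1    [power of a power]
= ((((p^2 / q^3) / p^2) / p^2) / q)^4    [power of a power]
= ((((p^2 / q^3) / p^2) / p^2)^4) / (q^4)    [power of a quotient]
= ((((p^2 / q^3) / p^2)^4) / ((p^2)^4)) / (q^4)    [power of a quotient]
= ((((p^2 / q^3)^4) / ((p^2)^4)) / ((p^2)^4)) / (q^4)    [power of a quotient]
= (((((p^2)^4) / ((q^3)^4)) / ((p^2)^4)) / ((p^2)^4)) / (q^4)    [power of a quotient]
= (((p^8 / ((q^3)^4)) / ((p^2)^4)) / ((p^2)^4)) / (q^4)    [power of a power]
= (((p^8 / q^12) / ((p^2)^4)) / ((p^2)^4)) / (q^4)    [power of a power]
= (((p^8 / q^12) / p^8) / ((p^2)^4)) / (q^4)    [power of a power]
= (((p^8 / q^12) / p^8) / p^8) / (q^4)    [power of a power]
= p^(-8)q^(-16)    [quotient of powers; product of powers]

p^(-8)q^(-16)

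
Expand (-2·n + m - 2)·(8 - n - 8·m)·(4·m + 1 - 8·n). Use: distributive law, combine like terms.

-233·m·n + 114·n + 114·n² - 112·m·n² - 16·n³ + 124·m²·n + 88·m² - 40·m - 32·m³ - 16

(-2·n + m - 2)·(8 - n - 8·m)·(4·m + 1 - 8·n)
= (-16·n + 2·n² + 16·m·n + 8·m - m·n - 8·m² - 16 + 2·n + 16·m)·(4·m + 1 - 8·n)    [distributive law]
= (-14·n + 2·n² + 15·m·n + 24·m - 8·m² - 16)·(4·m + 1 - 8·n)    [combine like terms]
= -56·m·n - 14·n + 112·n² + 8·m·n² + 2·n² - 16·n³ + 60·m²·n + 15·m·n - 120·m·n² + 96·m² + 24·m - 192·m·n - 32·m³ - 8·m² + 64·m²·n - 64·m - 16 + 128·n    [distributive law]
= -233·m·n + 114·n + 114·n² - 112·m·n² - 16·n³ + 124·m²·n + 88·m² - 40·m - 32·m³ - 16    [combine like terms]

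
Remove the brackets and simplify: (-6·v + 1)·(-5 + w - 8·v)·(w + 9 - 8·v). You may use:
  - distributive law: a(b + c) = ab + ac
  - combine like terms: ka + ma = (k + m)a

-40·v·w + 238·v + 256·v^2 - 6·v·w^2 + 96·v^2·w - 384·v^3 + 4·w - 45 + w^2

(-6·v + 1)·(-5 + w - 8·v)·(w + 9 - 8·v)
= (30·v - 6·v·w + 48·v^2 - 5 + w - 8·v)·(w + 9 - 8·v)    [distributive law]
= (22·v - 6·v·w + 48·v^2 - 5 + w)·(w + 9 - 8·v)    [combine like terms]
= 22·v·w + 198·v - 176·v^2 - 6·v·w^2 - 54·v·w + 48·v^2·w + 48·v^2·w + 432·v^2 - 384·v^3 - 5·w - 45 + 40·v + w^2 + 9·w - 8·v·w    [distributive law]
= -40·v·w + 238·v + 256·v^2 - 6·v·w^2 + 96·v^2·w - 384·v^3 + 4·w - 45 + w^2    [combine like terms]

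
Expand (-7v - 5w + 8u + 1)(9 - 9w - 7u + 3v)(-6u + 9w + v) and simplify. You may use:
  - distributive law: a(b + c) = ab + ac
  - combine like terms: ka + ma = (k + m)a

425uv - 594vw - 60v^2 + 332uvw + 477vw^2 - 141v^2w - 494u^2v + 199uv^2 - 21v^3 + 909uw - 486w^2 - 603uw^2 + 405w^3 - 282u^2w - 390u^2 + 336u^3 - 54u + 81w + 9v

(-7v - 5w + 8u + 1)(9 - 9w - 7u + 3v)(-6u + 9w + v)
= (-63v + 63vw + 49uv - 21v^2 - 45w + 45w^2 + 35uw - 15vw + 72u - 72uw - 56u^2 + 24uv + 9 - 9w - 7u + 3v)(-6u + 9w + v)    [distributive law]
= (-60v + 48vw + 73uv - 21v^2 - 54w + 45w^2 - 37uw + 65u - 56u^2 + 9)(-6u + 9w + v)    [combine like terms]
= 360uv - 540vw - 60v^2 - 288uvw + 432vw^2 + 48v^2w - 438u^2v + 657uvw + 73uv^2 + 126uv^2 - 189v^2w - 21v^3 + 324uw - 486w^2 - 54vw - 270uw^2 + 405w^3 + 45vw^2 + 222u^2w - 333uw^2 - 37uvw - 390u^2 + 585uw + 65uv + 336u^3 - 504u^2w - 56u^2v - 54u + 81w + 9v    [distributive law]
= 425uv - 594vw - 60v^2 + 332uvw + 477vw^2 - 141v^2w - 494u^2v + 199uv^2 - 21v^3 + 909uw - 486w^2 - 603uw^2 + 405w^3 - 282u^2w - 390u^2 + 336u^3 - 54u + 81w + 9v    [combine like terms]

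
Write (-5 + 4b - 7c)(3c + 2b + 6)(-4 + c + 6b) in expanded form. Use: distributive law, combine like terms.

198c + 27c^2 - 320bc - 236b + 52b^2 + 120 - 128bc^2 - 4b^2c + 48b^3 - 21c^3

(-5 + 4b - 7c)(3c + 2b + 6)(-4 + c + 6b)
= (-15c - 10b - 30 + 12bc + 8b^2 + 24b - 21c^2 - 14bc - 42c)(-4 + c + 6b)    [distributive law]
= (-57c + 14b - 30 - 2bc + 8b^2 - 21c^2)(-4 + c + 6b)    [combine like terms]
= 228c - 57c^2 - 342bc - 56b + 14bc + 84b^2 + 120 - 30c - 180b + 8bc - 2bc^2 - 12b^2c - 32b^2 + 8b^2c + 48b^3 + 84c^2 - 21c^3 - 126bc^2    [distributive law]
= 198c + 27c^2 - 320bc - 236b + 52b^2 + 120 - 128bc^2 - 4b^2c + 48b^3 - 21c^3    [combine like terms]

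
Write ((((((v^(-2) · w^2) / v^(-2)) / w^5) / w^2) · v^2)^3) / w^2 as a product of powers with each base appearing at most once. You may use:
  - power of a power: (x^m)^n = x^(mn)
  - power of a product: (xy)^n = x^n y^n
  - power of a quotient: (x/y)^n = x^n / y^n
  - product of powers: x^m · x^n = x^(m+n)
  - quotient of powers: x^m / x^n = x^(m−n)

v^6·w^(-17)

((((((v^(-2) · w^2) / v^(-2)) / w^5) / w^2) · v^2)^3) / w^2
= ((((((v^(-2) · w^2) / v^(-2)) / w^5) / w^2)^3) · ((v^2)^3)) / w^2    [power of a product]
= ((((((v^(-2) · w^2) / v^(-2)) / w^5)^3) / ((w^2)^3)) · ((v^2)^3)) / w^2    [power of a quotient]
= ((((((v^(-2) · w^2) / v^(-2))^3) / ((w^5)^3)) / ((w^2)^3)) · ((v^2)^3)) / w^2    [power of a quotient]
= ((((((v^(-2) · w^2)^3) / ((v^(-2))^3)) / ((w^5)^3)) / ((w^2)^3)) · ((v^2)^3)) / w^2    [power of a quotient]
= (((((((v^(-2))^3) · ((w^2)^3)) / ((v^(-2))^3)) / ((w^5)^3)) / ((w^2)^3)) · ((v^2)^3)) / w^2    [power of a product]
= (((((v^(-6) · ((w^2)^3)) / ((v^(-2))^3)) / ((w^5)^3)) / ((w^2)^3)) · ((v^2)^3)) / w^2    [power of a power]
= (((((v^(-6) · w^6) / ((v^(-2))^3)) / ((w^5)^3)) / ((w^2)^3)) · ((v^2)^3)) / w^2    [power of a power]
= (((((v^(-6) · w^6) / v^(-6)) / ((w^5)^3)) / ((w^2)^3)) · ((v^2)^3)) / w^2    [power of a power]
= (((((v^(-6) · w^6) / v^(-6)) / w^15) / ((w^2)^3)) · ((v^2)^3)) / w^2    [power of a power]
= (((((v^(-6) · w^6) / v^(-6)) / w^15) / w^6) · ((v^2)^3)) / w^2    [power of a power]
= (((((v^(-6) · w^6) / v^(-6)) / w^15) / w^6) · v^6) / w^2    [power of a power]
= v^6·w^(-17)    [quotient of powers; product of powers]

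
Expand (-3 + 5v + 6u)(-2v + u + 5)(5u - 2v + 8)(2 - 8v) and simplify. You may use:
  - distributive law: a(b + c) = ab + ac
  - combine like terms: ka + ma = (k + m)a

-1038uv - 432uv^2 - 2508v^2 + 1176v^3 + 1516v + 366u^2 - 1558u^2v + 282u - 240 + 288uv^3 - 160v^4 + 376u^2v^2 + 60u^3 - 240u^3v

(-3 + 5v + 6u)(-2v + u + 5)(5u - 2v + 8)(2 - 8v)
= (6v - 3u - 15 - 10v^2 + 5uv + 25v - 12uv + 6u^2 + 30u)(5u - 2v + 8)(2 - 8v)    [distributive law]
= (31v + 27u - 15 - 10v^2 - 7uv + 6u^2)(5u - 2v + 8)(2 - 8v)    [combine like terms]
= (155uv - 62v^2 + 248v + 135u^2 - 54uv + 216u - 75u + 30v - 120 - 50uv^2 + 20v^3 - 80v^2 - 35u^2v + 14uv^2 - 56uv + 30u^3 - 12u^2v + 48u^2)(2 - 8v)    [distributive law]
= (45uv - 142v^2 + 278v + 183u^2 + 141u - 120 - 36uv^2 + 20v^3 - 47u^2v + 30u^3)(2 - 8v)    [combine like terms]
= 90uv - 360uv^2 - 284v^2 + 1136v^3 + 556v - 2224v^2 + 366u^2 - 1464u^2v + 282u - 1128uv - 240 + 960v - 72uv^2 + 288uv^3 + 40v^3 - 160v^4 - 94u^2v + 376u^2v^2 + 60u^3 - 240u^3v    [distributive law]
= -1038uv - 432uv^2 - 2508v^2 + 1176v^3 + 1516v + 366u^2 - 1558u^2v + 282u - 240 + 288uv^3 - 160v^4 + 376u^2v^2 + 60u^3 - 240u^3v    [combine like terms]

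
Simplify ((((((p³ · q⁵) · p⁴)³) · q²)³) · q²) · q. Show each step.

((((((p³ · q⁵) · p⁴)³) · q²)³) · q²) · q
= ((((((p³ · q⁵) · p⁴)³)³) · ((q²)³)) · q²) · q    [power of a product]
= (((((p³ · q⁵) · p⁴)⁹) · ((q²)³)) · q²) · q    [power of a power]
= (((((p³ · q⁵)⁹) · ((p⁴)⁹)) · ((q²)³)) · q²) · q    [power of a product]
= ((((((p³)⁹) · ((q⁵)⁹)) · ((p⁴)⁹)) · ((q²)³)) · q²) · q    [power of a product]
= ((((p²⁷ · ((q⁵)⁹)) · ((p⁴)⁹)) · ((q²)³)) · q²) · q    [power of a power]
= ((((p²⁷ · q⁴⁵) · ((p⁴)⁹)) · ((q²)³)) · q²) · q    [power of a power]
= ((((p²⁷ · q⁴⁵) · p³⁶) · ((q²)³)) · q²) · q    [power of a power]
= ((((p²⁷ · q⁴⁵) · p³⁶) · q⁶) · q²) · q    [power of a power]
= p⁶³q⁵⁴    [product of powers]

p⁶³q⁵⁴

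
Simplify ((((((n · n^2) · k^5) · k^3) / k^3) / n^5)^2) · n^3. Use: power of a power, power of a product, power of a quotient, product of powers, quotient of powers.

k^10n^(-1)

((((((n · n^2) · k^5) · k^3) / k^3) / n^5)^2) · n^3
= ((((((n · n^2) · k^5) · k^3) / k^3)^2) / ((n^5)^2)) · n^3    [power of a quotient]
= ((((((n · n^2) · k^5) · k^3)^2) / ((k^3)^2)) / ((n^5)^2)) · n^3    [power of a quotient]
= ((((((n · n^2) · k^5)^2) · ((k^3)^2)) / ((k^3)^2)) / ((n^5)^2)) · n^3    [power of a product]
= ((((((n · n^2)^2) · ((k^5)^2)) · ((k^3)^2)) / ((k^3)^2)) / ((n^5)^2)) · n^3    [power of a product]
= ((((((n^2) · ((n^2)^2)) · ((k^5)^2)) · ((k^3)^2)) / ((k^3)^2)) / ((n^5)^2)) · n^3    [power of a product]
= (((((n^2 · n^4) · ((k^5)^2)) · ((k^3)^2)) / ((k^3)^2)) / ((n^5)^2)) · n^3    [power of a power]
= ((((n^6 · ((k^5)^2)) · ((k^3)^2)) / ((k^3)^2)) / ((n^5)^2)) · n^3    [product of powers]
= ((((n^6 · k^10) · ((k^3)^2)) / ((k^3)^2)) / ((n^5)^2)) · n^3    [power of a power]
= ((((n^6 · k^10) · k^6) / ((k^3)^2)) / ((n^5)^2)) · n^3    [power of a power]
= ((((n^6 · k^10) · k^6) / k^6) / ((n^5)^2)) · n^3    [power of a power]
= ((((n^6 · k^10) · k^6) / k^6) / n^10) · n^3    [power of a power]
= k^10n^(-1)    [quotient of powers; product of powers]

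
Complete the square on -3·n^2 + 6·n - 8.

-3(n - 1)^2 - 5

-3·n^2 + 6·n - 8
= -3(n^2 - 2·n) - 8    [factor out -3 from the n-terms]
= -3(n^2 - 2·n + 1 - 1) - 8    [add and subtract 1 inside the bracket]
= -3(n - 1)^2 + 3 - 8    [perfect-square identity]
= -3(n - 1)^2 - 5    [combine constants]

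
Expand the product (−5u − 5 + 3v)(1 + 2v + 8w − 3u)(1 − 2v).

(−5u − 5 + 3v)(1 + 2v + 8w − 3u)(1 − 2v)
= (−5u − 10uv − 40uw + 15u^2 − 5 − 10v − 40w + 15u + 3v + 6v^2 + 24vw − 9uv)(1 − 2v)    [distributive law]
= (10u − 19uv − 40uw + 15u^2 − 5 − 7v − 40w + 6v^2 + 24vw)(1 − 2v)    [combine like terms]
= 10u − 20uv − 19uv + 38uv^2 − 40uw + 80uvw + 15u^2 − 30u^2v − 5 + 10v − 7v + 14v^2 − 40w + 80vw + 6v^2 − 12v^3 + 24vw − 48v^2w    [distributive law]
= 10u − 39uv + 38uv^2 − 40uw + 80uvw + 15u^2 − 30u^2v − 5 + 3v + 20v^2 − 40w + 104vw − 12v^3 − 48v^2w    [combine like terms]

10u − 39uv + 38uv^2 − 40uw + 80uvw + 15u^2 − 30u^2v − 5 + 3v + 20v^2 − 40w + 104vw − 12v^3 − 48v^2w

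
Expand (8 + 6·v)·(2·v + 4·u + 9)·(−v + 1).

(8 + 6·v)·(2·v + 4·u + 9)·(−v + 1)
= (16·v + 32·u + 72 + 12·v^2 + 24·u·v + 54·v)·(−v + 1)    [distributive law]
= (70·v + 32·u + 72 + 12·v^2 + 24·u·v)·(−v + 1)    [combine like terms]
= −70·v^2 + 70·v − 32·u·v + 32·u − 72·v + 72 − 12·v^3 + 12·v^2 − 24·u·v^2 + 24·u·v    [distributive law]
= −58·v^2 − 2·v − 8·u·v + 32·u + 72 − 12·v^3 − 24·u·v^2    [combine like terms]

−58·v^2 − 2·v − 8·u·v + 32·u + 72 − 12·v^3 − 24·u·v^2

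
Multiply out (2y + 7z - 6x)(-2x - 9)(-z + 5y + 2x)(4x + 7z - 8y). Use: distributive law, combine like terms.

420x²yz - 574xyz² + 388xy²z - 496x²y² + 160xy³ + 16x³y + 1890xyz - 2583yz² + 1746y²z - 2232xy² + 720y³ + 72x²y - 224x²z² + 98xz³ + 8x³z - 1008xz² + 441z³ + 36x²z + 96x⁴ + 432x³

(2y + 7z - 6x)(-2x - 9)(-z + 5y + 2x)(4x + 7z - 8y)
= (-4xy - 18y - 14xz - 63z + 12x² + 54x)(-z + 5y + 2x)(4x + 7z - 8y)    [distributive law]
= (4xyz - 20xy² - 8x²y + 18yz - 90y² - 36xy + 14xz² - 70xyz - 28x²z + 63z² - 315yz - 126xz - 12x²z + 60x²y + 24x³ - 54xz + 270xy + 108x²)(4x + 7z - 8y)    [distributive law]
= (-66xyz - 20xy² + 52x²y - 297yz - 90y² + 234xy + 14xz² - 40x²z + 63z² - 180xz + 24x³ + 108x²)(4x + 7z - 8y)    [combine like terms]
= -264x²yz - 462xyz² + 528xy²z - 80x²y² - 140xy²z + 160xy³ + 208x³y + 364x²yz - 416x²y² - 1188xyz - 2079yz² + 2376y²z - 360xy² - 630y²z + 720y³ + 936x²y + 1638xyz - 1872xy² + 56x²z² + 98xz³ - 112xyz² - 160x³z - 280x²z² + 320x²yz + 252xz² + 441z³ - 504yz² - 720x²z - 1260xz² + 1440xyz + 96x⁴ + 168x³z - 192x³y + 432x³ + 756x²z - 864x²y    [distributive law]
= 420x²yz - 574xyz² + 388xy²z - 496x²y² + 160xy³ + 16x³y + 1890xyz - 2583yz² + 1746y²z - 2232xy² + 720y³ + 72x²y - 224x²z² + 98xz³ + 8x³z - 1008xz² + 441z³ + 36x²z + 96x⁴ + 432x³    [combine like terms]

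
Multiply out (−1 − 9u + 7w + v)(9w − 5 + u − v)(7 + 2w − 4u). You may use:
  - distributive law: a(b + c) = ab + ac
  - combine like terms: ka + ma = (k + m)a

−298w + 353w² − 254uw + 35 + 288u − 239u² − 28v + 6vw + 86uv − 400uw² + 278u²w + 36u³ + 12uvw − 40u²v + 126w³ + 4vw² − 7v² − 2v²w + 4uv²

(−1 − 9u + 7w + v)(9w − 5 + u − v)(7 + 2w − 4u)
= (−9w + 5 − u + v − 81uw + 45u − 9u² + 9uv + 63w² − 35w + 7uw − 7vw + 9vw − 5v + uv − v²)(7 + 2w − 4u)    [distributive law]
= (−44w + 5 + 44u − 4v − 74uw − 9u² + 10uv + 63w² + 2vw − v²)(7 + 2w − 4u)    [combine like terms]
= −308w − 88w² + 176uw + 35 + 10w − 20u + 308u + 88uw − 176u² − 28v − 8vw + 16uv − 518uw − 148uw² + 296u²w − 63u² − 18u²w + 36u³ + 70uv + 20uvw − 40u²v + 441w² + 126w³ − 252uw² + 14vw + 4vw² − 8uvw − 7v² − 2v²w + 4uv²    [distributive law]
= −298w + 353w² − 254uw + 35 + 288u − 239u² − 28v + 6vw + 86uv − 400uw² + 278u²w + 36u³ + 12uvw − 40u²v + 126w³ + 4vw² − 7v² − 2v²w + 4uv²    [combine like terms]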